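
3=3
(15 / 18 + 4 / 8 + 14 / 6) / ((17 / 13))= 143 / 51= 2.80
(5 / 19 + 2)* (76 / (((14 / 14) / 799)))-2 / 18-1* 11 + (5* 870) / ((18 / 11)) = 1260677 / 9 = 140075.22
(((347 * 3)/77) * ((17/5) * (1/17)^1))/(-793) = -1041/305305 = -0.00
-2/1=-2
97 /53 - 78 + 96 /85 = -75.04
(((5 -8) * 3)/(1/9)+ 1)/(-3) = 80/3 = 26.67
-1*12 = -12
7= 7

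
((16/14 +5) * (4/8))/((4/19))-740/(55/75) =-612613/616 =-994.50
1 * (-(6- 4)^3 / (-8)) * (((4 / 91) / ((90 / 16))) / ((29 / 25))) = 160 / 23751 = 0.01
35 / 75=7 / 15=0.47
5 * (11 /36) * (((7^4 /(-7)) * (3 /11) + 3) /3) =-415 /9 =-46.11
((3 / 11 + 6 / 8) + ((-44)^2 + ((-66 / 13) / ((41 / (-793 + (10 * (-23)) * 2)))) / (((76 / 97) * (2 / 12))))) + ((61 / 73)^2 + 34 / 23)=170799137870165 / 54614384396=3127.37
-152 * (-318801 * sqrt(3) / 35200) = 6057219 * sqrt(3) / 4400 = 2384.41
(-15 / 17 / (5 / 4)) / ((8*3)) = -1 / 34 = -0.03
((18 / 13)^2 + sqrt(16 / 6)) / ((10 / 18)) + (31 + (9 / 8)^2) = 6*sqrt(6) / 5 + 1931549 / 54080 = 38.66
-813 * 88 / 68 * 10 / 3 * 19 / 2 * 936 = -530141040 / 17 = -31184767.06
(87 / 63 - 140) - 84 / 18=-1003 / 7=-143.29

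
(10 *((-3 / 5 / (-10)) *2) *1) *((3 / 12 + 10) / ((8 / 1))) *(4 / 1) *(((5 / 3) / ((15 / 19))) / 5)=779 / 300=2.60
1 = 1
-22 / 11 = -2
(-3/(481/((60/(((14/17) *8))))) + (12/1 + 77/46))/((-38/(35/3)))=-21090455/5044728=-4.18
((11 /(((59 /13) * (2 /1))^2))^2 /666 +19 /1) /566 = 2453332833385 /73083390929856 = 0.03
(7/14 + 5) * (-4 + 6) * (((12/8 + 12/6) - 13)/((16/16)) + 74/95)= -18227/190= -95.93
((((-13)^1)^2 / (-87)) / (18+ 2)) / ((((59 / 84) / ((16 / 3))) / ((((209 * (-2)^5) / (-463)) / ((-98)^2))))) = -4521088 / 4075832985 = -0.00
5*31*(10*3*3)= 13950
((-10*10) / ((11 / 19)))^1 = -1900 / 11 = -172.73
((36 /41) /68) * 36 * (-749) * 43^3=-19294440732 /697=-27682124.44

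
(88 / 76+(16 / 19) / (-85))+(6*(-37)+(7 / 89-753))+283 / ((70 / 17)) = -1821212579 / 2012290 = -905.04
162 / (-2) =-81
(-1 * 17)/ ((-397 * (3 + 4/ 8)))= 0.01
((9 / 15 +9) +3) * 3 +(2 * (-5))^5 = -499811 / 5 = -99962.20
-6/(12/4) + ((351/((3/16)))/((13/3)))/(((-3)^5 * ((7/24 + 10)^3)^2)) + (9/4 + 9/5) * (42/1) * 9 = 3471848772205606441/2270814818237290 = 1528.90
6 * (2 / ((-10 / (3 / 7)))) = -18 / 35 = -0.51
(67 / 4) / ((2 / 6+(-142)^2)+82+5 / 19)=3819 / 4616224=0.00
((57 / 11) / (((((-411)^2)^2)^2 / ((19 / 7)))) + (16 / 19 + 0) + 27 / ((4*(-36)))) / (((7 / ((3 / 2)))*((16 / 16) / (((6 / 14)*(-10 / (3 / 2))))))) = -20793477472084261384747325 / 51882686838218954368345464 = -0.40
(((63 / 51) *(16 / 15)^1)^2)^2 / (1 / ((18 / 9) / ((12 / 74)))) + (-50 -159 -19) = -29883205868 / 156601875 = -190.82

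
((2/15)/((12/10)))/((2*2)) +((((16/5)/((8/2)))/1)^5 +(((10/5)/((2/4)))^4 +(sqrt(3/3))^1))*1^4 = 28952489/112500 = 257.36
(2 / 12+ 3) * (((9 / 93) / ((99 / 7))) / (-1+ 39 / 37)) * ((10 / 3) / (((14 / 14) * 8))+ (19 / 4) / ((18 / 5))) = 615125 / 883872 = 0.70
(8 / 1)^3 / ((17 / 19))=9728 / 17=572.24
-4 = -4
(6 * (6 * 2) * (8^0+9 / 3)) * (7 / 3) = 672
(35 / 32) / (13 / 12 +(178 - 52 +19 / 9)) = 0.01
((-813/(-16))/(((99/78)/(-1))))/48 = -3523/4224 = -0.83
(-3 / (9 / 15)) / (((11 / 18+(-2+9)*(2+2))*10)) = -9 / 515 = -0.02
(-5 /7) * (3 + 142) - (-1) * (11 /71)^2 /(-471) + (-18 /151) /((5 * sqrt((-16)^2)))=-10397262566473 /100385869080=-103.57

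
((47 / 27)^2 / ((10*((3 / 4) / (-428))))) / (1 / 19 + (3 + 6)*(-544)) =35927176 / 1017206505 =0.04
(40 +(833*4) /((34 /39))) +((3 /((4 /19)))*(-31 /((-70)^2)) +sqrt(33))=sqrt(33) +75693433 /19600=3867.65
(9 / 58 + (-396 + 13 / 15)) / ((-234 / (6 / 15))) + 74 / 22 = 22611091 / 5598450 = 4.04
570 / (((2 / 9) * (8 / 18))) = 23085 / 4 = 5771.25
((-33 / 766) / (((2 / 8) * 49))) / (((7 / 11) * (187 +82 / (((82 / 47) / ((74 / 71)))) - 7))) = -2343 / 97081691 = -0.00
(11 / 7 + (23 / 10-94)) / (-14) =6309 / 980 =6.44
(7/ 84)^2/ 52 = 0.00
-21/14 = -3/2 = -1.50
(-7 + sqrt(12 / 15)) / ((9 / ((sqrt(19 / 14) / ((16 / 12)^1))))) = -sqrt(266) / 24 + sqrt(1330) / 420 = -0.59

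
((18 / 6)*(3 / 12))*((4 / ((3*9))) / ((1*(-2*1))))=-1 / 18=-0.06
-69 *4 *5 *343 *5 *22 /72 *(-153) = 110643225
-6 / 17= -0.35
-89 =-89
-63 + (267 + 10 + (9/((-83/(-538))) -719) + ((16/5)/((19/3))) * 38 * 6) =-331.46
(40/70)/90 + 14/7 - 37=-11023/315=-34.99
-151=-151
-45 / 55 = -9 / 11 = -0.82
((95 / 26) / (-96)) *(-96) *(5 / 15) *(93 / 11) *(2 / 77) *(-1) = -2945 / 11011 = -0.27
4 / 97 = 0.04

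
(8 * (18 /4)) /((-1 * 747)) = -4 /83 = -0.05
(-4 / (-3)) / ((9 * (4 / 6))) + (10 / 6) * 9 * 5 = 677 / 9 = 75.22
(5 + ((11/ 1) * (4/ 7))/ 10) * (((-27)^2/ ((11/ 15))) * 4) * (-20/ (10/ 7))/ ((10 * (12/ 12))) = -1723356/ 55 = -31333.75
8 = 8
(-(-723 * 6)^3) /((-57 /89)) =-2421795093336 /19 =-127462899649.26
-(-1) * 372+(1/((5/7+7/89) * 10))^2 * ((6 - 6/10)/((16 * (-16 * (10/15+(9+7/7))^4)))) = 12184472178068537877/32753957470208000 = 372.00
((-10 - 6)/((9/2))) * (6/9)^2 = -128/81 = -1.58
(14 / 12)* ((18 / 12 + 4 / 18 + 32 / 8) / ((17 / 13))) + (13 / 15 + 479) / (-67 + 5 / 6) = -7825651 / 3644460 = -2.15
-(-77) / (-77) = -1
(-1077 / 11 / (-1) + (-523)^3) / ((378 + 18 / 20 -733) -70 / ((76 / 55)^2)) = 366095.44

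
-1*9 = -9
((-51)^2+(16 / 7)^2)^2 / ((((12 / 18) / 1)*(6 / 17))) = 28867725.89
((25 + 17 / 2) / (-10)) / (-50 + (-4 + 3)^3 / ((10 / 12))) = 67 / 1024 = 0.07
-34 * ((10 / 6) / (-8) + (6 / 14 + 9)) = -26333 / 84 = -313.49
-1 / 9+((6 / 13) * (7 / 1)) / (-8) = -241 / 468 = -0.51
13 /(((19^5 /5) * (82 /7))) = 455 /203040118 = 0.00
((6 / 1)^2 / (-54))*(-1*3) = 2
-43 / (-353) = 43 / 353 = 0.12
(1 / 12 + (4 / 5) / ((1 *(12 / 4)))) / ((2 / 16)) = 14 / 5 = 2.80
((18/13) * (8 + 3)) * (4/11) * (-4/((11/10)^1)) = -2880/143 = -20.14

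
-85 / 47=-1.81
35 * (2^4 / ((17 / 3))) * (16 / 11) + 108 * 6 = 148056 / 187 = 791.74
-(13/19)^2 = -169/361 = -0.47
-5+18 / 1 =13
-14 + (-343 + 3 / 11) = -356.73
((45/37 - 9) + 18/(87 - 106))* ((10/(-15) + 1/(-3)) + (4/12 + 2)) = -8184/703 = -11.64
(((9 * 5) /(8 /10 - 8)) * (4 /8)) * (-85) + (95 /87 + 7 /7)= 186331 /696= 267.72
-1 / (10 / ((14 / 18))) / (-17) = 7 / 1530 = 0.00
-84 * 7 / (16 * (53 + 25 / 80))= -588 / 853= -0.69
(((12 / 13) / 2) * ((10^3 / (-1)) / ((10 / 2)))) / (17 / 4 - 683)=320 / 2353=0.14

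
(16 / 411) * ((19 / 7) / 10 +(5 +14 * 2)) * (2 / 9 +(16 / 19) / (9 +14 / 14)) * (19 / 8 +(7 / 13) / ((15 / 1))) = 0.96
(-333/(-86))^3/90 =4102893/6360560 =0.65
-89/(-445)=1/5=0.20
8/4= 2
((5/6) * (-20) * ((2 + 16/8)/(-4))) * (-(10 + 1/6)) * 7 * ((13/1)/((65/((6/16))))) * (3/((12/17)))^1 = -36295/96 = -378.07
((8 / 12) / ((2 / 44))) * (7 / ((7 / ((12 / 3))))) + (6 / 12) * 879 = 498.17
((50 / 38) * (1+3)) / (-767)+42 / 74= 0.56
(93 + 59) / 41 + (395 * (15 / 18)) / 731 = 747647 / 179826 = 4.16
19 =19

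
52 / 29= 1.79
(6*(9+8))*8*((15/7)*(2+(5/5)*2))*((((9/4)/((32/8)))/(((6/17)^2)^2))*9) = 63893565/28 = 2281913.04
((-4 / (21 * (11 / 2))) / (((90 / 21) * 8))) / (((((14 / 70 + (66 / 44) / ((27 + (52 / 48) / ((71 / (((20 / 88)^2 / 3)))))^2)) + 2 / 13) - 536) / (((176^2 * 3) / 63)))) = 20421818357735107456 / 7341754960486120989717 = 0.00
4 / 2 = 2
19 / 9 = 2.11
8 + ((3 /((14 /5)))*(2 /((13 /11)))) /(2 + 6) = 5989 /728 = 8.23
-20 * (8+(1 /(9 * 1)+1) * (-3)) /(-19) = 4.91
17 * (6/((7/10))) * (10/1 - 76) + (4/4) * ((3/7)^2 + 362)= -9254.96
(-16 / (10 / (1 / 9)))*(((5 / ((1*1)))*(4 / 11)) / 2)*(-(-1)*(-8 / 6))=0.22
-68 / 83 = -0.82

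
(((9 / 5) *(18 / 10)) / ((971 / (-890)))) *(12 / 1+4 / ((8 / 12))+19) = -533466 / 4855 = -109.88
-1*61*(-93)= 5673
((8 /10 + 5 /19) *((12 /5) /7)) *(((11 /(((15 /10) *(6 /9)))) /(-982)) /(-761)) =6666 /1242389575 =0.00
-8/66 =-4/33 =-0.12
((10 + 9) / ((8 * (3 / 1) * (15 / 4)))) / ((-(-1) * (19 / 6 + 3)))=19 / 555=0.03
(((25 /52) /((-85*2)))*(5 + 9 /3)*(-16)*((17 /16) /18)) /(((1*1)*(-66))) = -5 /15444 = -0.00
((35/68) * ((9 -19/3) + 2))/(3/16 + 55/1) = 1960/45033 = 0.04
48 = 48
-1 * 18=-18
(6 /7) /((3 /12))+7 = 73 /7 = 10.43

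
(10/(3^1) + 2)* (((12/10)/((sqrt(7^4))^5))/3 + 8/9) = 180784159648/38134158615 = 4.74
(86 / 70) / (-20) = -43 / 700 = -0.06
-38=-38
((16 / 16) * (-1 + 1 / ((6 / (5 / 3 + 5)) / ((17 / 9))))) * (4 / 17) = 356 / 1377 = 0.26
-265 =-265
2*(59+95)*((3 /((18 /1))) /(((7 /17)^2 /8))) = 50864 /21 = 2422.10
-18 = -18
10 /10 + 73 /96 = 169 /96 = 1.76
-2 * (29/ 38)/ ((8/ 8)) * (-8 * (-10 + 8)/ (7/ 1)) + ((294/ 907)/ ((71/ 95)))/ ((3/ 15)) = -11306758/ 8564801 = -1.32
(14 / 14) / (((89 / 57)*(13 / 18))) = 1026 / 1157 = 0.89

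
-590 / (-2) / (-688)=-295 / 688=-0.43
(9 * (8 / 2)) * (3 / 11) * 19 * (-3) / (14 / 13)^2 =-260091 / 539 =-482.54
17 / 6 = 2.83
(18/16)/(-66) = -0.02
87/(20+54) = 87/74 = 1.18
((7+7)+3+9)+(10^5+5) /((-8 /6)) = -299911 /4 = -74977.75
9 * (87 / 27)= 29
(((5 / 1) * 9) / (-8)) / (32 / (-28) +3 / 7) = 63 / 8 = 7.88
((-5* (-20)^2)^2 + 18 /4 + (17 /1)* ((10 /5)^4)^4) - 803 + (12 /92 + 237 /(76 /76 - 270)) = 63272131961 /12374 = 5113312.75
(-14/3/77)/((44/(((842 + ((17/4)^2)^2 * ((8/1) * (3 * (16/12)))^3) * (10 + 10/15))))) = -171064480/1089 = -157084.00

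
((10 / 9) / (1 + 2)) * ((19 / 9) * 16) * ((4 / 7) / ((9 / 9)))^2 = 48640 / 11907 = 4.08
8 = 8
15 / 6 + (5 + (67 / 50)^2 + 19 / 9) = 256651 / 22500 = 11.41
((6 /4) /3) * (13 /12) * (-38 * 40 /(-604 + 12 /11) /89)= 13585 /885372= 0.02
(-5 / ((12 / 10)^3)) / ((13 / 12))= -625 / 234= -2.67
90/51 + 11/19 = 757/323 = 2.34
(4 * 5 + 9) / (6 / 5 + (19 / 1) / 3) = 435 / 113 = 3.85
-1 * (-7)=7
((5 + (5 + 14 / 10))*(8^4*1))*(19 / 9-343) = -238764032 / 15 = -15917602.13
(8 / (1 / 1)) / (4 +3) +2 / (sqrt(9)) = 38 / 21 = 1.81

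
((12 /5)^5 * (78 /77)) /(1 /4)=77635584 /240625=322.64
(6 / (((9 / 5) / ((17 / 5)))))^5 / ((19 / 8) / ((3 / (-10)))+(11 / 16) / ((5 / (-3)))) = -3634833920 / 161919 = -22448.47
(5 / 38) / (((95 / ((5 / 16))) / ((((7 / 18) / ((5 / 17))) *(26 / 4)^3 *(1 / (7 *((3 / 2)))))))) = 37349 / 2495232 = 0.01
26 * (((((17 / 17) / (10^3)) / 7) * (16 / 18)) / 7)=26 / 55125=0.00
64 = 64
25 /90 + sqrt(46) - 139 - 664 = -14449 /18 + sqrt(46) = -795.94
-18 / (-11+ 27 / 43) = 387 / 223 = 1.74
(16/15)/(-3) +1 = 29/45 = 0.64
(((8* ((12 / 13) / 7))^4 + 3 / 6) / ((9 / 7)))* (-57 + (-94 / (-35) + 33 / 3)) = -180740758934 / 3085873245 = -58.57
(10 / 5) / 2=1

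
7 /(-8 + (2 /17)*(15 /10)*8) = -17 /16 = -1.06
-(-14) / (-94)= -7 / 47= -0.15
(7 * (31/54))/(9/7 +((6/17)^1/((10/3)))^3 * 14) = 932855875/302322618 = 3.09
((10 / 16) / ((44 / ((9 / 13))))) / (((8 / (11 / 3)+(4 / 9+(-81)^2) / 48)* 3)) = 405 / 17158726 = 0.00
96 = 96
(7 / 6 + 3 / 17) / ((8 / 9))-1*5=-949 / 272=-3.49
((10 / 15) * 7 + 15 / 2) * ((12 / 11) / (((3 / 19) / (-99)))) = -8322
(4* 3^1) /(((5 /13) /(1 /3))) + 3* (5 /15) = 57 /5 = 11.40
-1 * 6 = -6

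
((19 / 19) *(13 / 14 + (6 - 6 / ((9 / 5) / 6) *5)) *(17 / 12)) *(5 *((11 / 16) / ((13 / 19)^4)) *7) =-158770725905 / 10967424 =-14476.57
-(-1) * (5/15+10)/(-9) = -31/27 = -1.15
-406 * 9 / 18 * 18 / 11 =-3654 / 11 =-332.18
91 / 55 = 1.65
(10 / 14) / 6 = 0.12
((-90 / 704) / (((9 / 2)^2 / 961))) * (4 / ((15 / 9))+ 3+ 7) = -29791 / 396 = -75.23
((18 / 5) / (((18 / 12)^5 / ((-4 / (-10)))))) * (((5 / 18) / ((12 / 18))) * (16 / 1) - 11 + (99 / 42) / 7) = -3008 / 3969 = -0.76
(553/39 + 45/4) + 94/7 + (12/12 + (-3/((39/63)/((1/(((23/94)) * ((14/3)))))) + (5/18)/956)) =1282693351/36016344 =35.61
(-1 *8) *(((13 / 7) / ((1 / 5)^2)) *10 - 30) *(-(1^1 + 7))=194560 / 7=27794.29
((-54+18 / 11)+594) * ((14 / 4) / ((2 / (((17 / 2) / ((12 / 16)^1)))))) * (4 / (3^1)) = 157556 / 11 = 14323.27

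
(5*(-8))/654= -20/327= -0.06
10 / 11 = 0.91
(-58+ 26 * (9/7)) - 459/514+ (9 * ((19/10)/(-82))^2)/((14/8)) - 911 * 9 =-8224.46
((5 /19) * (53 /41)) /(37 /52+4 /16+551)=0.00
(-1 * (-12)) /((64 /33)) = 99 /16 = 6.19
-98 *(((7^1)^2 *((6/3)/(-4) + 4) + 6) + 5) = -17885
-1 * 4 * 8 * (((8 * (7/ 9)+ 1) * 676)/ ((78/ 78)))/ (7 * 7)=-1406080/ 441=-3188.39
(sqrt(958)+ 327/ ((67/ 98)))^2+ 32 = 64092 * sqrt(958)/ 67+ 1031390226/ 4489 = 259367.65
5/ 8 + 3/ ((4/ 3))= 23/ 8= 2.88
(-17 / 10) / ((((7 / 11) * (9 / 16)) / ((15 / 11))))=-136 / 21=-6.48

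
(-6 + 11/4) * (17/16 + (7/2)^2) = -2769/64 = -43.27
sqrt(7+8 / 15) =sqrt(1695) / 15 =2.74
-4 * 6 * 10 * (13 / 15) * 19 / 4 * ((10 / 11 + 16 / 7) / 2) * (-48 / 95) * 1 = 307008 / 385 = 797.42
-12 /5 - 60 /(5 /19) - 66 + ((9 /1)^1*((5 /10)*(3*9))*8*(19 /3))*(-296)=-9112362 /5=-1822472.40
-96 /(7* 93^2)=-32 /20181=-0.00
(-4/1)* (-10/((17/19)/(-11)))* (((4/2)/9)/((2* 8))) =-1045/153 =-6.83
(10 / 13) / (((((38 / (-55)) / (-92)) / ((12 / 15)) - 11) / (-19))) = 76912 / 57837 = 1.33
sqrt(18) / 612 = sqrt(2) / 204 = 0.01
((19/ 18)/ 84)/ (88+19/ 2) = 19/ 147420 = 0.00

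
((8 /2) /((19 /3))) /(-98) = -6 /931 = -0.01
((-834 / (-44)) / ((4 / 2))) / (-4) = -417 / 176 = -2.37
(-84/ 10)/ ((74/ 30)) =-126/ 37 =-3.41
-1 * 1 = -1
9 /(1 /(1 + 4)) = 45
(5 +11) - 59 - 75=-118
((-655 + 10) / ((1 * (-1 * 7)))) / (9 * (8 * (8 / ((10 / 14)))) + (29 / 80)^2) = 4128000 / 36132607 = 0.11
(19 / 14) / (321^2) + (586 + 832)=2045569951 / 1442574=1418.00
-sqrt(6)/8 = -0.31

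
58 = 58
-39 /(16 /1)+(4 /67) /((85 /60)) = -43653 /18224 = -2.40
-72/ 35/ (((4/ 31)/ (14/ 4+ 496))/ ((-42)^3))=2949983064/ 5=589996612.80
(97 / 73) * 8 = 776 / 73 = 10.63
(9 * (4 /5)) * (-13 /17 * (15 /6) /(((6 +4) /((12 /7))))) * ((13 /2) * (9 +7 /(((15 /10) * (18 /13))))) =-112892 /595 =-189.73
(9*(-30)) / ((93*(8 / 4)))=-45 / 31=-1.45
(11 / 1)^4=14641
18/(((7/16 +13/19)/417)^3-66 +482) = 36669198788222976/847465927589693933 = 0.04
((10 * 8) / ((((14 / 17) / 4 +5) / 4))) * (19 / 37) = 206720 / 6549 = 31.57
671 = 671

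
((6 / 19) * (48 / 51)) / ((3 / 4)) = 128 / 323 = 0.40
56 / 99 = 0.57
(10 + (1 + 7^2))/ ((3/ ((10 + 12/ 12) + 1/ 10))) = 222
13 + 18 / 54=40 / 3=13.33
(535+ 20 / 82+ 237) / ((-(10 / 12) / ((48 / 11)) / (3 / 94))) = -13677984 / 105985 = -129.06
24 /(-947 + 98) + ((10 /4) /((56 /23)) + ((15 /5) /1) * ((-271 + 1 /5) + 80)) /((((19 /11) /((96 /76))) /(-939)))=2805910668889 /7151410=392357.68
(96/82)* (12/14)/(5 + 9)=144/2009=0.07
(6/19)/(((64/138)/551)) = 6003/16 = 375.19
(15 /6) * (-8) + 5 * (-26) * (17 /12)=-1225 /6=-204.17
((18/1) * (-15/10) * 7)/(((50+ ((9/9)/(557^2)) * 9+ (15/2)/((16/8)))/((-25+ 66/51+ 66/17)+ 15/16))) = 66.41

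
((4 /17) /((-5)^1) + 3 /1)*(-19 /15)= -4769 /1275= -3.74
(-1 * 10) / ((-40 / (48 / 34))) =0.35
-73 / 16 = -4.56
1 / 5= 0.20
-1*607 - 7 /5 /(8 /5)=-4863 /8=-607.88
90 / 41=2.20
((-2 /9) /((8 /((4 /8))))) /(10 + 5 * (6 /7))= -7 /7200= -0.00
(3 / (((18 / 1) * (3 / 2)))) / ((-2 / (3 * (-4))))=2 / 3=0.67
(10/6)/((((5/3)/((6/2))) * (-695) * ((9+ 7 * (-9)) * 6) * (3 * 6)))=1/1351080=0.00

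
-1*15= -15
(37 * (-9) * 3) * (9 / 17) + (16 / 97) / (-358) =-156110869 / 295171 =-528.88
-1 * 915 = -915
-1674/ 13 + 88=-530/ 13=-40.77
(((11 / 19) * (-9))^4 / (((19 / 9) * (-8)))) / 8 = -5.46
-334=-334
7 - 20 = -13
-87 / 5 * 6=-522 / 5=-104.40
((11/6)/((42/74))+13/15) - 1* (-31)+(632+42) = 709.10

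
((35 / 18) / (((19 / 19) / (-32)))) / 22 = -280 / 99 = -2.83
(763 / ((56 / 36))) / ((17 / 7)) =6867 / 34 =201.97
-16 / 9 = -1.78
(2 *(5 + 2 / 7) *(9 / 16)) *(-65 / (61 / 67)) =-1450215 / 3416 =-424.54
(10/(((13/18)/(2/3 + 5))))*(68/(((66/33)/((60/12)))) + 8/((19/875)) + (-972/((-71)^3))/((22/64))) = 41081842122120/972444187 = 42245.96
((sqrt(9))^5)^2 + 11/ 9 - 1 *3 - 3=59044.22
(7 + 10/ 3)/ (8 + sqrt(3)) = 1.06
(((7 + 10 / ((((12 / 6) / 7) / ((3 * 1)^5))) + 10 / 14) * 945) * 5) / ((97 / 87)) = 3499364025 / 97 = 36075917.78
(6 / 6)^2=1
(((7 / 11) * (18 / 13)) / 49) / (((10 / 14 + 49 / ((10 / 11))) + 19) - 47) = 0.00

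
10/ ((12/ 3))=5/ 2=2.50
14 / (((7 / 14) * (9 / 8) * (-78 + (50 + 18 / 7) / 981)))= -85456 / 267629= -0.32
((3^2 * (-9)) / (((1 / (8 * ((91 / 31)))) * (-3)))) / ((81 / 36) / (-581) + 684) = 5075616 / 5475313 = 0.93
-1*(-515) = 515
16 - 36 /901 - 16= -36 /901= -0.04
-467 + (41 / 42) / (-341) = -6688415 / 14322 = -467.00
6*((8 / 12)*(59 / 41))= 236 / 41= 5.76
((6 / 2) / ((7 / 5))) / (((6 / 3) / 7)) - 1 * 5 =5 / 2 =2.50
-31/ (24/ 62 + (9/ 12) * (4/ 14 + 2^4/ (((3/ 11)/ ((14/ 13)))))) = -0.65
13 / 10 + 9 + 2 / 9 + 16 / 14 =7349 / 630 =11.67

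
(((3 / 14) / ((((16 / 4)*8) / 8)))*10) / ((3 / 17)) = 85 / 28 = 3.04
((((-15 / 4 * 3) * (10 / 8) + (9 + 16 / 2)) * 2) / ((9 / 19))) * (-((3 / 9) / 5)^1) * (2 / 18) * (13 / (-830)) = 11609 / 8067600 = 0.00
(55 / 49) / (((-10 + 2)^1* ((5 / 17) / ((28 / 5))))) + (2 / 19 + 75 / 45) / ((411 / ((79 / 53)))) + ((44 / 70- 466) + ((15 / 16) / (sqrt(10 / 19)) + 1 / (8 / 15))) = -162064135417 / 347656680 + 3* sqrt(190) / 32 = -464.87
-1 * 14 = -14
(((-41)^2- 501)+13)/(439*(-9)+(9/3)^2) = -1193/3942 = -0.30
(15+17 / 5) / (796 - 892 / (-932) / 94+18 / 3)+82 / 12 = 401449271 / 58552090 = 6.86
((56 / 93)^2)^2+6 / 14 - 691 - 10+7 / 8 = -2930541459007 / 4189091256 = -699.56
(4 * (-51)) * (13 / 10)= -1326 / 5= -265.20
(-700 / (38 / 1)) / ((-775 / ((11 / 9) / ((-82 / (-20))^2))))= 15400 / 8910981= 0.00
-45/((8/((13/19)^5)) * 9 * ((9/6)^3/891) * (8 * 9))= -20421115/59426376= -0.34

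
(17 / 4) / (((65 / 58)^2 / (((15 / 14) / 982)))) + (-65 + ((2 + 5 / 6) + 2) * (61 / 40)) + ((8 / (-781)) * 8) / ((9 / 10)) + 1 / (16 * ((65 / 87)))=-1882435177723 / 32662525896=-57.63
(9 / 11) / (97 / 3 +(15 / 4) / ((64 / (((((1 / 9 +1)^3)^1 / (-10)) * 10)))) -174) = -69984 / 12124475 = -0.01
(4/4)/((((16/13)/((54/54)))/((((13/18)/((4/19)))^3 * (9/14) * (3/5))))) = 12.65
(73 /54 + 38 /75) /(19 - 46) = -2509 /36450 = -0.07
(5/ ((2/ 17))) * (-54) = -2295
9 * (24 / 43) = 216 / 43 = 5.02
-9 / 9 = -1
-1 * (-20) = 20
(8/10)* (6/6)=4/5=0.80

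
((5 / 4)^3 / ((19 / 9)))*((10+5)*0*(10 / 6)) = 0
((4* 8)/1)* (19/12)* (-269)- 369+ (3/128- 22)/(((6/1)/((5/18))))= -193527025/13824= -13999.35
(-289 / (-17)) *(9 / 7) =153 / 7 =21.86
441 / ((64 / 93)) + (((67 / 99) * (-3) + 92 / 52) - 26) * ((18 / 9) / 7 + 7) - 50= 25593405 / 64064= 399.50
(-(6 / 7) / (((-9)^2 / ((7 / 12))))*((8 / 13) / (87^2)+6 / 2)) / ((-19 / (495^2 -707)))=36061214641 / 151432983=238.13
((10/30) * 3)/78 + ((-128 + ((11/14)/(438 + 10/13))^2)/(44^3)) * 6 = 40302520644053/10592726176800768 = 0.00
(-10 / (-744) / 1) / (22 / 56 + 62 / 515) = 18025 / 688293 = 0.03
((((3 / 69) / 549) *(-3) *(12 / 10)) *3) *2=-12 / 7015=-0.00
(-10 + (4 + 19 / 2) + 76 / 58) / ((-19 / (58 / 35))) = -279 / 665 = -0.42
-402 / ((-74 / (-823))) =-165423 / 37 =-4470.89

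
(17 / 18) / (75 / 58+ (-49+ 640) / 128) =31552 / 197451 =0.16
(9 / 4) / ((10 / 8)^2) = 36 / 25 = 1.44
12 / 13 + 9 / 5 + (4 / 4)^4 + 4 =502 / 65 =7.72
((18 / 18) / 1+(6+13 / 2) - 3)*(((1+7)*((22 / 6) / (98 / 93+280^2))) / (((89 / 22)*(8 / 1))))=11253 / 92703646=0.00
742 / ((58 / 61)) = 22631 / 29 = 780.38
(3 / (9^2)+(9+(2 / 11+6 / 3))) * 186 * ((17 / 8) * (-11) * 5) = -2194955 / 9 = -243883.89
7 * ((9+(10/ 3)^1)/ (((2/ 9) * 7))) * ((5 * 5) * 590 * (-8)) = -6549000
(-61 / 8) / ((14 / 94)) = -2867 / 56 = -51.20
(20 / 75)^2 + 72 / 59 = 17144 / 13275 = 1.29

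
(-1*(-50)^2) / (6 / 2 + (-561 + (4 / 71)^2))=6301250 / 1406431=4.48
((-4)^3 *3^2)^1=-576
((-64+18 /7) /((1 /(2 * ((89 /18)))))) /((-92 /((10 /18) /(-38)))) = -95675 /991116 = -0.10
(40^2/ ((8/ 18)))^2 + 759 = 12960759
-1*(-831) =831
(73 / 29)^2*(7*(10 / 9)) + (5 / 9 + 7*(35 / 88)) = 52.62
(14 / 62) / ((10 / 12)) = 42 / 155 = 0.27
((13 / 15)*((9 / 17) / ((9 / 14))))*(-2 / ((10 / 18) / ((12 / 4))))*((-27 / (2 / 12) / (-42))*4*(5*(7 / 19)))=-353808 / 1615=-219.08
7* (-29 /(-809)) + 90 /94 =45946 /38023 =1.21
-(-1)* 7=7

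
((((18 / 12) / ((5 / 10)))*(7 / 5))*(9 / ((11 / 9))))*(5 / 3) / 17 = 567 / 187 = 3.03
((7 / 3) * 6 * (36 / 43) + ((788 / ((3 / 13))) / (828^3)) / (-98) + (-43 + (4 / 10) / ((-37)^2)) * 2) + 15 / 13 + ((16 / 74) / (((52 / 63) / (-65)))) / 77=-128804597374714731473 / 1756128515709728160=-73.35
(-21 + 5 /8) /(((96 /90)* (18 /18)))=-2445 /128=-19.10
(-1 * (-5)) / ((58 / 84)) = 210 / 29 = 7.24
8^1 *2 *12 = 192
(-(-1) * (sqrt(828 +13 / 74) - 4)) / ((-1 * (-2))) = -2 +sqrt(4535090) / 148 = 12.39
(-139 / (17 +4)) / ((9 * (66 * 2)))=-139 / 24948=-0.01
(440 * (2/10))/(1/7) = 616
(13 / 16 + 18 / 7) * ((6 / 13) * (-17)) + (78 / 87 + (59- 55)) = -457165 / 21112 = -21.65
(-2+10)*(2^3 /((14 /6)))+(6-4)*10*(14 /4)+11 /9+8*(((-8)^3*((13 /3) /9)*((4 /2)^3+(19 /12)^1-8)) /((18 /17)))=-14545801 /5103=-2850.44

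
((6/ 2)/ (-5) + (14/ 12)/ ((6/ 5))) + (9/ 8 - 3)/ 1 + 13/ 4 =629/ 360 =1.75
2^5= 32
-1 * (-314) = 314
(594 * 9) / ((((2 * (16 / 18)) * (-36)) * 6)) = -891 / 64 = -13.92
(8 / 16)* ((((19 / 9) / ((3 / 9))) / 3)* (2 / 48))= 19 / 432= 0.04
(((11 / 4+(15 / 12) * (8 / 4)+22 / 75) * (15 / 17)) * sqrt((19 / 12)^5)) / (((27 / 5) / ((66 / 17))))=6603773 * sqrt(57) / 4494528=11.09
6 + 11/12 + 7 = 167/12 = 13.92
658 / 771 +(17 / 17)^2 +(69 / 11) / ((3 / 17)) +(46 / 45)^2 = 220078432 / 5724675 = 38.44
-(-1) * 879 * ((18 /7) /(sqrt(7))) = 15822 * sqrt(7) /49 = 854.31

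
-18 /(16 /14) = -63 /4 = -15.75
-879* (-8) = 7032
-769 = -769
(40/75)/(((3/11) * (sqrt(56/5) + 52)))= 52/1377- 2 * sqrt(70)/6885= 0.04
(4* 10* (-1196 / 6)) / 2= -3986.67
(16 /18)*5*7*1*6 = 560 /3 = 186.67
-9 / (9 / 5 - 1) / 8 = -45 / 32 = -1.41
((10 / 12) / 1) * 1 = 5 / 6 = 0.83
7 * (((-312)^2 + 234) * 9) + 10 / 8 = 24589661 / 4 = 6147415.25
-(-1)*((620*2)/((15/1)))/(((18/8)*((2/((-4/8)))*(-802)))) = 124/10827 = 0.01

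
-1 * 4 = -4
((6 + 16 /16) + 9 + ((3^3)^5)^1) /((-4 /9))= -129140307 /4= -32285076.75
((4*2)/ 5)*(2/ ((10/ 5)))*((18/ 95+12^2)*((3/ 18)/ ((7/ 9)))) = 164376/ 3325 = 49.44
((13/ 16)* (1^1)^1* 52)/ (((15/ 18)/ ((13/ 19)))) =6591/ 190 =34.69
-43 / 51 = -0.84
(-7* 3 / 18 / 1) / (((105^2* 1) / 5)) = -1 / 1890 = -0.00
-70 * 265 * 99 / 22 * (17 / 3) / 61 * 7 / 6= -1103725 / 122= -9046.93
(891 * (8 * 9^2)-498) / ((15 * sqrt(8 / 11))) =19229 * sqrt(22) / 2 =45096.00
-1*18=-18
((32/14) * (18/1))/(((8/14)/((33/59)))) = 40.27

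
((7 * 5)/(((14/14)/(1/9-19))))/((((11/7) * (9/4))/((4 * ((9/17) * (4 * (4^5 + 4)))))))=-1628185.86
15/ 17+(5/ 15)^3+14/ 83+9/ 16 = 1.65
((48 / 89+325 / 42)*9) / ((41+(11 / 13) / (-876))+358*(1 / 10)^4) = 1.82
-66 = -66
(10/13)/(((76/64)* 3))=160/741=0.22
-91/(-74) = 1.23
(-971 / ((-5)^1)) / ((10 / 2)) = 971 / 25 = 38.84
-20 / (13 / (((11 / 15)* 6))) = -88 / 13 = -6.77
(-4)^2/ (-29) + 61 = 1753/ 29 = 60.45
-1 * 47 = -47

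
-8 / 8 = -1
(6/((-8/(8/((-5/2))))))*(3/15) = 12/25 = 0.48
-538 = -538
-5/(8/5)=-3.12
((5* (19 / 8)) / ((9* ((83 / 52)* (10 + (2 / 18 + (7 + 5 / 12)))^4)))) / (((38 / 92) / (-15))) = -4185043200 / 13158171099443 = -0.00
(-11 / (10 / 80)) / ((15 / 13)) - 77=-2299 / 15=-153.27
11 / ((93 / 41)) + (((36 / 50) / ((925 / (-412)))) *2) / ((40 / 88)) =36973739 / 10753125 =3.44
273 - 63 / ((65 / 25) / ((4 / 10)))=3423 / 13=263.31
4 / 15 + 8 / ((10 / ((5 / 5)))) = 16 / 15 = 1.07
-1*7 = -7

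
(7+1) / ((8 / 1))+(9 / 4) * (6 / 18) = 7 / 4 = 1.75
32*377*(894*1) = 10785216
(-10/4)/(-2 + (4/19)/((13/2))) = 1235/972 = 1.27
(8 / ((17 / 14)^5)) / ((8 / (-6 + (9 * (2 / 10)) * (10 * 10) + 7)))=97346144 / 1419857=68.56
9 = 9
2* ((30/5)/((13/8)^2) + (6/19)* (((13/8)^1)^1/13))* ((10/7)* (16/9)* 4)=1055680/22477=46.97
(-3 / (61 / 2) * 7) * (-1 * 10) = 420 / 61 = 6.89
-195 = -195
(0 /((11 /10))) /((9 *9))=0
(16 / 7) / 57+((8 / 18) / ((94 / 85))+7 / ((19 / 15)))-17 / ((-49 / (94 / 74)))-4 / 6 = 83672198 / 14571081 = 5.74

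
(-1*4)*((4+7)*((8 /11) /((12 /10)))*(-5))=400 /3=133.33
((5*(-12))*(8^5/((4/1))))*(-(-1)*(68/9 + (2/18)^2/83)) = -8322580480/2241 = -3713779.78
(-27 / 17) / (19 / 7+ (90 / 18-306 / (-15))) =-315 / 5576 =-0.06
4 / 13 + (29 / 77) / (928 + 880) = 557241 / 1809808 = 0.31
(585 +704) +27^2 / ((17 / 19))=35764 / 17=2103.76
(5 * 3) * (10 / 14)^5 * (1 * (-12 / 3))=-187500 / 16807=-11.16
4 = 4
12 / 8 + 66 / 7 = 153 / 14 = 10.93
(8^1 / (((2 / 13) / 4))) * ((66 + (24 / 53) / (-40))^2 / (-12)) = -5300449596 / 70225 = -75478.10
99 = 99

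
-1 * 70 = -70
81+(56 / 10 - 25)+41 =513 / 5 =102.60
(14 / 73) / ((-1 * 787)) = -14 / 57451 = -0.00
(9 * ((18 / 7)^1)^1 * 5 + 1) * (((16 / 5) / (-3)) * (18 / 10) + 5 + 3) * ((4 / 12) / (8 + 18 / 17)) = 1055564 / 40425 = 26.11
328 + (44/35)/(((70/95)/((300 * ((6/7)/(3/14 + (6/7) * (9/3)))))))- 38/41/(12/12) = 12655290/26117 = 484.56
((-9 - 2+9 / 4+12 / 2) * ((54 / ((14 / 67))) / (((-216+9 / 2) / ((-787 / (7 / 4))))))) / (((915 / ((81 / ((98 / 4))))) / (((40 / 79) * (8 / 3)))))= -4009091328 / 543809693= -7.37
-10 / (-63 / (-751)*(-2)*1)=59.60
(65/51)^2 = 4225/2601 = 1.62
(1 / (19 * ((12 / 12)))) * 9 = 9 / 19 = 0.47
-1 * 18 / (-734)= 9 / 367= 0.02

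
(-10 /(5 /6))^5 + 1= -248831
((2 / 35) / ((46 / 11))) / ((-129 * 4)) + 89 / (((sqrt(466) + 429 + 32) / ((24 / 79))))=27255916579 / 463905937740- 712 * sqrt(466) / 5584115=0.06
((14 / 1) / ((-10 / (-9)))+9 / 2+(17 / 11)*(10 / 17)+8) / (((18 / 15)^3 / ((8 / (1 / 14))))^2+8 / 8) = 876181250 / 33695519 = 26.00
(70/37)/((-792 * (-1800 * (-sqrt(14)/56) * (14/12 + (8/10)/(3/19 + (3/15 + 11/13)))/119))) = -72863 * sqrt(14)/211208580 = -0.00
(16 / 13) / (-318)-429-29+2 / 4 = -1891321 / 4134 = -457.50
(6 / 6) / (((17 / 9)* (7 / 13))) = 117 / 119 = 0.98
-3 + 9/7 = -12/7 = -1.71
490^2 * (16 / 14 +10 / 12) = 474483.33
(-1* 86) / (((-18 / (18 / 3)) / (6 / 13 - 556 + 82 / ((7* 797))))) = -3464980592 / 217581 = -15925.01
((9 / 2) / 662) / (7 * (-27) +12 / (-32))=-6 / 167155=-0.00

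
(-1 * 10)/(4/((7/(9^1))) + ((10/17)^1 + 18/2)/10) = -1.64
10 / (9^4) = 10 / 6561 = 0.00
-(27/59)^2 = -0.21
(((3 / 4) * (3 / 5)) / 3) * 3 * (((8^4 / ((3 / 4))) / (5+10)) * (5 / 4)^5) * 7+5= 3505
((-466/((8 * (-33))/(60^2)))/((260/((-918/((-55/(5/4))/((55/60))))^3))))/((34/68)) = 341936.51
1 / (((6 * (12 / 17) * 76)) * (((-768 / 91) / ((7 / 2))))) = -10829 / 8404992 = -0.00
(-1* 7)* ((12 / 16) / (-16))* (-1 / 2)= -21 / 128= -0.16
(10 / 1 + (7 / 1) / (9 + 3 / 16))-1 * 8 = 58 / 21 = 2.76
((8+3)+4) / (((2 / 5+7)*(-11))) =-75 / 407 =-0.18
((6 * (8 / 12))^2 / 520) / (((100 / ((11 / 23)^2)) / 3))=363 / 1719250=0.00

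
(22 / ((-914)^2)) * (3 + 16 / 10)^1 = 0.00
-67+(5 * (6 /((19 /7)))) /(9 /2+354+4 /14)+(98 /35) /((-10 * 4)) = -639801959 /9543700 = -67.04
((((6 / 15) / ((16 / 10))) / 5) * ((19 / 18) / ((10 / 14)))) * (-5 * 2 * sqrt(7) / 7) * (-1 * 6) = 19 * sqrt(7) / 30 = 1.68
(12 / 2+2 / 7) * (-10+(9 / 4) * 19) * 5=1029.29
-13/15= -0.87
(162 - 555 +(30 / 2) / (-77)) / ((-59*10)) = 0.67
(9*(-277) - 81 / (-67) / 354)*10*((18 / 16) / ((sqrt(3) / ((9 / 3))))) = -886933395*sqrt(3) / 31624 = -48577.46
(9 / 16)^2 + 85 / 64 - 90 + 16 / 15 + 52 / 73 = -86.58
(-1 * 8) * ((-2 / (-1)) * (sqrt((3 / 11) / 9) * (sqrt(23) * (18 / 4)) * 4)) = -96 * sqrt(759) / 11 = -240.44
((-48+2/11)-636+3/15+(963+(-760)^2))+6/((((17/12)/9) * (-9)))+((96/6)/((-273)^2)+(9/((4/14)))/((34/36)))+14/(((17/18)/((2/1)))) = 40273397249303/69684615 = 577938.15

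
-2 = -2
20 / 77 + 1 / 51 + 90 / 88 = 20453 / 15708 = 1.30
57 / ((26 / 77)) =4389 / 26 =168.81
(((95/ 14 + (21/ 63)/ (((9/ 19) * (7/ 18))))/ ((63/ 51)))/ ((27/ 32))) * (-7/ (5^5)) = -98192/ 5315625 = -0.02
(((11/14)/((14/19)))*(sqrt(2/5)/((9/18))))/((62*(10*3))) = 209*sqrt(10)/911400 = 0.00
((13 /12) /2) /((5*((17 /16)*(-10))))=-13 /1275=-0.01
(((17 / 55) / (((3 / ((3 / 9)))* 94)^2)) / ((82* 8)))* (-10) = -17 / 2582303328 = -0.00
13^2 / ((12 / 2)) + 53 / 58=2530 / 87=29.08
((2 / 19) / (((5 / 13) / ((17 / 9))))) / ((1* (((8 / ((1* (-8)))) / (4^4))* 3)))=-113152 / 2565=-44.11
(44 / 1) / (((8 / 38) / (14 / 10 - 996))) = -1039357 / 5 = -207871.40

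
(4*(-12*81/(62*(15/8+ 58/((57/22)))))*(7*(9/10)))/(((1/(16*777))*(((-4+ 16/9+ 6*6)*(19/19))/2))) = -555532992/46345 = -11986.90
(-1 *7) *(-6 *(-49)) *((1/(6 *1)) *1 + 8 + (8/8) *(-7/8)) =-60025/4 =-15006.25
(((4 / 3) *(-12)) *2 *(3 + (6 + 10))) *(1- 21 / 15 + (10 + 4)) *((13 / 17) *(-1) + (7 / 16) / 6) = 85804 / 15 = 5720.27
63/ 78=21/ 26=0.81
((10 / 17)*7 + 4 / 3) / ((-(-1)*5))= 278 / 255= 1.09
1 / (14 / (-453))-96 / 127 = -58875 / 1778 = -33.11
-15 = -15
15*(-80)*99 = -118800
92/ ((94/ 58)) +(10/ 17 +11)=54615/ 799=68.35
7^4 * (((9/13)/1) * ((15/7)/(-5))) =-9261/13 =-712.38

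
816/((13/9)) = 7344/13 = 564.92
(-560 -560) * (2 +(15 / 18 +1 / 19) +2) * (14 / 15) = -5107.46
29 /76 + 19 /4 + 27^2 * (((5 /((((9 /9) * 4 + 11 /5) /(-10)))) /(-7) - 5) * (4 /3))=-30799245 /8246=-3735.05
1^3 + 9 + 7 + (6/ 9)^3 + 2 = 521/ 27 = 19.30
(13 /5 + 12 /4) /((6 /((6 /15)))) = 28 /75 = 0.37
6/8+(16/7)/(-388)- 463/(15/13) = -16317289/40740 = -400.52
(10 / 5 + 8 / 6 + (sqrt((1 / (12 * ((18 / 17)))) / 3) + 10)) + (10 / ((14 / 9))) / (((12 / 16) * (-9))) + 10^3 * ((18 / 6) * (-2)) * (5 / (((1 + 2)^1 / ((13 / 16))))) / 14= -23855 / 42 + sqrt(34) / 36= -567.81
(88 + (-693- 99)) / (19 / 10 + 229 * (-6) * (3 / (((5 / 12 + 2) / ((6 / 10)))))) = 204160 / 296233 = 0.69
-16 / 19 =-0.84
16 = 16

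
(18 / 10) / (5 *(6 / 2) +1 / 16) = 144 / 1205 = 0.12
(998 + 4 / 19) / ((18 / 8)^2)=101152 / 513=197.18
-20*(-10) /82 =100 /41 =2.44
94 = 94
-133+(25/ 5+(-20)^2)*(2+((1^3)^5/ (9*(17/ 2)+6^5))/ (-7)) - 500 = 432393/ 2443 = 176.99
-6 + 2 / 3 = -16 / 3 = -5.33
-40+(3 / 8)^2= -2551 / 64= -39.86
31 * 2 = 62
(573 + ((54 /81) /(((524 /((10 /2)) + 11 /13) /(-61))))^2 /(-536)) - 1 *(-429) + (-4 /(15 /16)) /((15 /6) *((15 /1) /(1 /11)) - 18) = 74932473611677817 /74783735628210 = 1001.99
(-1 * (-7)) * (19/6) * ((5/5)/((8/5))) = 665/48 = 13.85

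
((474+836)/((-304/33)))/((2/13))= -280995/304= -924.33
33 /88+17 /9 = 163 /72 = 2.26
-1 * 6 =-6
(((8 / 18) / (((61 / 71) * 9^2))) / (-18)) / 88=-71 / 17609724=-0.00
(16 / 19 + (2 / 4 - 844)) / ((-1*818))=32021 / 31084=1.03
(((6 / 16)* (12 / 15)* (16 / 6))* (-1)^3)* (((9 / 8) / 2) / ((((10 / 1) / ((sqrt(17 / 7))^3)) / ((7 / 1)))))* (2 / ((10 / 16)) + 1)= -459* sqrt(119) / 1000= -5.01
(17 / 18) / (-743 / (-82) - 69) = -697 / 44235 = -0.02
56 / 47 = 1.19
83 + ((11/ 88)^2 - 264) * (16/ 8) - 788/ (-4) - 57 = -9759/ 32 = -304.97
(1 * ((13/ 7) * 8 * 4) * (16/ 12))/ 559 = 128/ 903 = 0.14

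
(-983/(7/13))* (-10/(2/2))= 127790/7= 18255.71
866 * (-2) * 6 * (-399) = 4146408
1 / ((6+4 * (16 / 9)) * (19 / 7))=63 / 2242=0.03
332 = 332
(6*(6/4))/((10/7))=63/10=6.30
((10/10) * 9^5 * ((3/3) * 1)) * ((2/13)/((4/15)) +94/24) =13797783/52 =265341.98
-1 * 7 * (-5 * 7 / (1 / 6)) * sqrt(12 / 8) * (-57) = -41895 * sqrt(6) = -102621.37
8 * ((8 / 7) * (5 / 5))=64 / 7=9.14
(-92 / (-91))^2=8464 / 8281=1.02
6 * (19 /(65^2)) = 114 /4225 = 0.03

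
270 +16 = 286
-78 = -78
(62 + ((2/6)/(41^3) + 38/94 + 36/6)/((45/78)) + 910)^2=966487.02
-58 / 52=-29 / 26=-1.12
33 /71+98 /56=629 /284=2.21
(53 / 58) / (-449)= -53 / 26042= -0.00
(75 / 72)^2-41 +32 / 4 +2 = -17231 / 576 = -29.91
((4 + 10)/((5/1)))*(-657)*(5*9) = -82782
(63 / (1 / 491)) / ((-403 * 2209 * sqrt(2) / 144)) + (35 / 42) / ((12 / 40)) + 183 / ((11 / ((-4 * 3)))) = -200.40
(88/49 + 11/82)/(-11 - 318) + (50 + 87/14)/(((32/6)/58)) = 611.32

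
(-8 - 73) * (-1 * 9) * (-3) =-2187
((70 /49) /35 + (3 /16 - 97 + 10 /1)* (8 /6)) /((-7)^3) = 22679 /67228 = 0.34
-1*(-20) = 20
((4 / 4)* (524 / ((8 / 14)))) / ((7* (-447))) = -131 / 447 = -0.29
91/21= 13/3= 4.33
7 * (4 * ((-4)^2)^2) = 7168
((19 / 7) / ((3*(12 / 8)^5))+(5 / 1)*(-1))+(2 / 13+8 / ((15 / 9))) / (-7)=-1853693 / 331695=-5.59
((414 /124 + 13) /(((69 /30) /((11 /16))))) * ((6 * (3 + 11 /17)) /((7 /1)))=167145 /10948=15.27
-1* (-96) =96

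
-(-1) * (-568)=-568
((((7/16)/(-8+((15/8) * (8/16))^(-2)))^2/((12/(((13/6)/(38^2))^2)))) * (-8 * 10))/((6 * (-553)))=3696875/201060163199172608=0.00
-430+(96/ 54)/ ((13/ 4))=-50246/ 117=-429.45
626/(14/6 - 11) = -939/13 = -72.23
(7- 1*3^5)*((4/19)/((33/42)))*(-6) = 79296/209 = 379.41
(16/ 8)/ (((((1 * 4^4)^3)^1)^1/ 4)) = 1/ 2097152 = 0.00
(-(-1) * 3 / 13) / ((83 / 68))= 0.19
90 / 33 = 30 / 11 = 2.73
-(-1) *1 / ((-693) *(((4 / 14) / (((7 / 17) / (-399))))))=0.00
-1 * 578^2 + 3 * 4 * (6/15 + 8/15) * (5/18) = -3006728/9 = -334080.89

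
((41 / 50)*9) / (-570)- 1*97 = -921623 / 9500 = -97.01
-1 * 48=-48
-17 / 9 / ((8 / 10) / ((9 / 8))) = -85 / 32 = -2.66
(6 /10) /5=3 /25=0.12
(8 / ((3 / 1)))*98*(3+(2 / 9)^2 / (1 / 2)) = 196784 / 243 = 809.81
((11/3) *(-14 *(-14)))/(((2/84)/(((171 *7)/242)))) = 1642284/11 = 149298.55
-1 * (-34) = 34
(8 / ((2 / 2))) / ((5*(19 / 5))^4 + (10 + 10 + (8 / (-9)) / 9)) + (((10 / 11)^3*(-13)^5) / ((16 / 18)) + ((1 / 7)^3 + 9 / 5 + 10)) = -62502507729939049 / 199169369245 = -313815.86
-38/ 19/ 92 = -1/ 46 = -0.02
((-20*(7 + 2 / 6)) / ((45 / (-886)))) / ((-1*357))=-77968 / 9639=-8.09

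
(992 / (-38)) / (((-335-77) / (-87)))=-5.51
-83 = -83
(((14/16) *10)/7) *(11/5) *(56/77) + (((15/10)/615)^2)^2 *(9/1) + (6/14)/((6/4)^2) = 1299850060189/593409810000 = 2.19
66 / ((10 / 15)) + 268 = 367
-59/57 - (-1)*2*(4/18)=-101/171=-0.59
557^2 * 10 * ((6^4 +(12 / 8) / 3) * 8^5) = 131805291642880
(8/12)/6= 1/9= 0.11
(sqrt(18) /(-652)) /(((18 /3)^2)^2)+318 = 318-sqrt(2) /281664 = 318.00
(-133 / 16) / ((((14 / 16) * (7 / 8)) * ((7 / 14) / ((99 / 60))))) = -1254 / 35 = -35.83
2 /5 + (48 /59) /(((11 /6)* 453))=196478 /489995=0.40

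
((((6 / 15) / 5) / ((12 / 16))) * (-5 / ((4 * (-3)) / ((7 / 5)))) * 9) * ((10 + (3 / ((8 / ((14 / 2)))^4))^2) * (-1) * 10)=-1537587583 / 20971520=-73.32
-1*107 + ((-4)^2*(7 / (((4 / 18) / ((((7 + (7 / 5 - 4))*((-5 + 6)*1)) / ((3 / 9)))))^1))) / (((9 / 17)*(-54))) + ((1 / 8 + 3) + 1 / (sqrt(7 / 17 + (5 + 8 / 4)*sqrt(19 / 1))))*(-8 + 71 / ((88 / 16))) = -642253 / 1980 + 54*sqrt(119) / (77*sqrt(1 + 17*sqrt(19))) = -323.49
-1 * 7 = -7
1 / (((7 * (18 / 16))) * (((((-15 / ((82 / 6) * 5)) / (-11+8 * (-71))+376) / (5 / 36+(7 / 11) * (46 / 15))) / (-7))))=-65503814 / 13254921405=-0.00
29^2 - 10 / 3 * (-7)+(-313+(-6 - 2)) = 1630 / 3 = 543.33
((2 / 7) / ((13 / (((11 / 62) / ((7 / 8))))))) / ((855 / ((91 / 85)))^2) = 1144 / 163731324375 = 0.00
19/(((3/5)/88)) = 8360/3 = 2786.67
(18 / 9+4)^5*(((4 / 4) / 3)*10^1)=25920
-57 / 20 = -2.85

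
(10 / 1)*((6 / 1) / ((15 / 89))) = 356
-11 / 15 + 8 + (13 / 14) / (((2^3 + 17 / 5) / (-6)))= 13522 / 1995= 6.78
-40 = -40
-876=-876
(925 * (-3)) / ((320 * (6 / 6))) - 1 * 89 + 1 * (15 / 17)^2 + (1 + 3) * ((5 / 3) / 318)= -854665343 / 8822592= -96.87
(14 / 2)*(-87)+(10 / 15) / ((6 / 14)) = -5467 / 9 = -607.44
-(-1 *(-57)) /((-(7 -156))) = -57 /149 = -0.38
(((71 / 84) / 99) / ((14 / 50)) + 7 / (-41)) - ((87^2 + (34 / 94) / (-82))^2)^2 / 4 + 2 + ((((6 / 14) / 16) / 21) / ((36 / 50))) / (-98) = -258177543074514316218391757223821921 / 314648341048552652064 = -820527266135102.68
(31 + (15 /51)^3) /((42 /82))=60.57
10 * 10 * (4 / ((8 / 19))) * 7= 6650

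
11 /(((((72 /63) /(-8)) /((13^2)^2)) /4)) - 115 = -8796903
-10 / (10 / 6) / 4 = -3 / 2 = -1.50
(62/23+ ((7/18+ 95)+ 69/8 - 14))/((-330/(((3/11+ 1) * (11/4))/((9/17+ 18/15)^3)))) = -1714268525/9017695008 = -0.19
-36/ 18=-2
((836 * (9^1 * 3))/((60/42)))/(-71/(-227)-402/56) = -502136712/218195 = -2301.32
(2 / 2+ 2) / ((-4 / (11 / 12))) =-11 / 16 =-0.69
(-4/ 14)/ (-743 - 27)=1/ 2695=0.00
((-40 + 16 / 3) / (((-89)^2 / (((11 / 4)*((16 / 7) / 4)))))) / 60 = -286 / 2495115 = -0.00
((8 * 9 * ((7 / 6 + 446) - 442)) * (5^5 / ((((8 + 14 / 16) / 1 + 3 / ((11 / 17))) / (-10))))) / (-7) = 1023000000 / 8323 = 122912.41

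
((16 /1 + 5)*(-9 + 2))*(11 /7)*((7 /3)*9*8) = -38808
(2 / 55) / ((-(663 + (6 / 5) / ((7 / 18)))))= -14 / 256443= -0.00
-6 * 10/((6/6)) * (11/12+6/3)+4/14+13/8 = -9693/56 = -173.09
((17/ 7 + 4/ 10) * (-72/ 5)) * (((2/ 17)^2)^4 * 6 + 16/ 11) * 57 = -4122505853523072/ 1220757552175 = -3377.01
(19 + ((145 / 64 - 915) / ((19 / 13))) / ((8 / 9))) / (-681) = 6649723 / 6624768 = 1.00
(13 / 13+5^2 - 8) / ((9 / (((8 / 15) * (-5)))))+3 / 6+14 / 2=13 / 6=2.17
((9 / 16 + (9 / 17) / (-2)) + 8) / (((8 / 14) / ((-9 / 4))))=-32.67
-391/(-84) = 391/84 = 4.65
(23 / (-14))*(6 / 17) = -0.58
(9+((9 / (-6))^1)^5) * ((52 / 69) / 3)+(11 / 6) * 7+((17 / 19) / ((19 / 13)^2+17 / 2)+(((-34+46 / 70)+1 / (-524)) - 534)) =-3831410756615 / 6914979624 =-554.07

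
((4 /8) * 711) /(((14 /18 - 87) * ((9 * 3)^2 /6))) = -79 /2328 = -0.03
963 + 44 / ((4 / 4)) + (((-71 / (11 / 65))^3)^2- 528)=9661181302070193718344 / 1771561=5453484978541632.90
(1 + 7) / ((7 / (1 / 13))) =8 / 91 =0.09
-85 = -85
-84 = -84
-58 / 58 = -1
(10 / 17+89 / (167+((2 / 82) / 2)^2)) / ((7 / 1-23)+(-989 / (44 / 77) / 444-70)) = -12670281184 / 1015934325509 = -0.01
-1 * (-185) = 185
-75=-75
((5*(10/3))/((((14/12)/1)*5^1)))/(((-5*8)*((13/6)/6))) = -0.20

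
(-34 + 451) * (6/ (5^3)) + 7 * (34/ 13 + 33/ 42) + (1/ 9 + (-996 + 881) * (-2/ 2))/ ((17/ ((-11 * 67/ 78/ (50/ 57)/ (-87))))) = 1932113567/ 43260750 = 44.66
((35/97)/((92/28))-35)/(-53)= 0.66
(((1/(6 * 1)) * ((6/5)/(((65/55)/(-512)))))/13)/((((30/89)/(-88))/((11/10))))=121302016/63375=1914.04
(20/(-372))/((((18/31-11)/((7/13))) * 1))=35/12597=0.00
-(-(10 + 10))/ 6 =10/ 3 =3.33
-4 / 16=-1 / 4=-0.25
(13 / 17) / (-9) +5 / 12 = 203 / 612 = 0.33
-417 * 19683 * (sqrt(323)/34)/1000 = -8207811 * sqrt(323)/34000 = -4338.60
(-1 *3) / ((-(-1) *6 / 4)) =-2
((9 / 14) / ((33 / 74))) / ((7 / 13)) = 1443 / 539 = 2.68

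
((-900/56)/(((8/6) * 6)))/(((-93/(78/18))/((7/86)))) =325/42656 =0.01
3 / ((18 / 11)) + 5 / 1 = 41 / 6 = 6.83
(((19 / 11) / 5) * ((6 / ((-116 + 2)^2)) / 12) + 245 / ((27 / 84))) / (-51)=-57349601 / 3837240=-14.95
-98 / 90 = -49 / 45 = -1.09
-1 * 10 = -10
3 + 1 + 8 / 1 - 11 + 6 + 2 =9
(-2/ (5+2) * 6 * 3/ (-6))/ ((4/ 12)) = 18/ 7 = 2.57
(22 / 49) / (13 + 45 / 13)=143 / 5243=0.03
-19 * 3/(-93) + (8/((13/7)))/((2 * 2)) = 681/403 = 1.69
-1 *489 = -489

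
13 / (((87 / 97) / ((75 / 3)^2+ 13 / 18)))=14202643 / 1566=9069.38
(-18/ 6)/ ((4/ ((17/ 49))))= -51/ 196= -0.26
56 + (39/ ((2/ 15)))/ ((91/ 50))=1517/ 7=216.71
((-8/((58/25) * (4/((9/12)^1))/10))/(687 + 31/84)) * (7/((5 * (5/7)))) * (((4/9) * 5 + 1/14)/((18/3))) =-70805/10046586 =-0.01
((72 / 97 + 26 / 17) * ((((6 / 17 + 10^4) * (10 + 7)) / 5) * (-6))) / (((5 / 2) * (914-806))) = -636842476 / 371025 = -1716.44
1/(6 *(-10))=-1/60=-0.02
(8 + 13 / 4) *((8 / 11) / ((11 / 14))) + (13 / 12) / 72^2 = 78383653 / 7527168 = 10.41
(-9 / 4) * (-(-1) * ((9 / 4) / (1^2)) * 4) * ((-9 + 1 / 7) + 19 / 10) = 39447 / 280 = 140.88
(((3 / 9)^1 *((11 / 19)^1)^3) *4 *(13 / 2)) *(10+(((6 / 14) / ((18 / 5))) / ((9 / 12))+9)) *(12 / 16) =24.17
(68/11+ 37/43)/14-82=-539673/6622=-81.50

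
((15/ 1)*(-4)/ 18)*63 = -210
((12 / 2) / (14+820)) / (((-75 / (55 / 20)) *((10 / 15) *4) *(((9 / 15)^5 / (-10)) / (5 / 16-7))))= -735625 / 8646912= -0.09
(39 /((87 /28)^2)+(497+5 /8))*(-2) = -10125599 /10092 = -1003.33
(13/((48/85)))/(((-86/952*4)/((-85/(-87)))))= -11177075/179568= -62.24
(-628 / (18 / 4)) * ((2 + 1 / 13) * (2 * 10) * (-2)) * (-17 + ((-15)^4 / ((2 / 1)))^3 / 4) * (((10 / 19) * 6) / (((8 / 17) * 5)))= 15583183912288178505 / 247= 63089813410073597.19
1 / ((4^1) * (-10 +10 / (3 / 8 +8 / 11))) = -97 / 360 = -0.27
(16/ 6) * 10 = 80/ 3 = 26.67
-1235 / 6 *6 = -1235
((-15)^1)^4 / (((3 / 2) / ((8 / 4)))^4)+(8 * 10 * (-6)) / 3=159840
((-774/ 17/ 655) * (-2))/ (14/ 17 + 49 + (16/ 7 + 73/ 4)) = 43344/ 21936605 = 0.00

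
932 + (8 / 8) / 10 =9321 / 10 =932.10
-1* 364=-364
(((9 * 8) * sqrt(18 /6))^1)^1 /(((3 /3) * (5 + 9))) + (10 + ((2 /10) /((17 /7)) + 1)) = 36 * sqrt(3) /7 + 942 /85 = 19.99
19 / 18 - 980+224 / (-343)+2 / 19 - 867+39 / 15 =-154499731 / 83790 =-1843.89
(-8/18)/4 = -1/9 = -0.11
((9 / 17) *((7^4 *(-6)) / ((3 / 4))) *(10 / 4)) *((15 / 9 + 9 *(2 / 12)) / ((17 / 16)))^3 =-168637020160 / 250563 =-673032.41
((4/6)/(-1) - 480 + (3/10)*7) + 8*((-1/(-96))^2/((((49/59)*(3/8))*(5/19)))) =-10130075/21168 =-478.56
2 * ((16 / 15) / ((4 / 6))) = 16 / 5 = 3.20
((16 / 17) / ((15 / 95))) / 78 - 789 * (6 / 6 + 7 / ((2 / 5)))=-58064573 / 3978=-14596.42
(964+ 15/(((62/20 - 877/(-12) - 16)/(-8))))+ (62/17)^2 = 1017810040/1043579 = 975.31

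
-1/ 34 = -0.03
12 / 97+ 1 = 109 / 97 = 1.12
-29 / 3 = -9.67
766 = 766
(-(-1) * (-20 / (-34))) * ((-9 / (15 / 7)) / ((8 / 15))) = -315 / 68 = -4.63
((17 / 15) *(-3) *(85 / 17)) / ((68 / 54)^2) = -729 / 68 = -10.72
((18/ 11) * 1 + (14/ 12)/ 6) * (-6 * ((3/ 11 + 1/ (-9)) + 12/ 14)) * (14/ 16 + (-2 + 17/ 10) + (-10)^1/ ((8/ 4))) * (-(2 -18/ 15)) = -603983/ 15246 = -39.62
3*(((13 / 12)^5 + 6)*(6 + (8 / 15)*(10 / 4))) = 20507135 / 124416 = 164.83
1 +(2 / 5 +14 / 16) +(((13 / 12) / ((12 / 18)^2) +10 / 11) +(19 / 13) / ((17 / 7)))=1210327 / 194480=6.22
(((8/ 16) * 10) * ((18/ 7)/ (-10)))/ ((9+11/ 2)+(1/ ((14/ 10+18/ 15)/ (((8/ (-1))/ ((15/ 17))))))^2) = -27378/ 567707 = -0.05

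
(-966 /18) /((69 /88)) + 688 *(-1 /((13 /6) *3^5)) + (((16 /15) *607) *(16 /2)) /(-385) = -168658696 /2027025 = -83.21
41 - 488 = -447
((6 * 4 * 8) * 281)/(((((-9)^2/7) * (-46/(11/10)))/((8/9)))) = -2769536/27945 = -99.11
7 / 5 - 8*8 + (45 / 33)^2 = -36748 / 605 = -60.74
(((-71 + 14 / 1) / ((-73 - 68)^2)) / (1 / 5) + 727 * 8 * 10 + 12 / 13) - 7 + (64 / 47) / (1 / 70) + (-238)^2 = 9898166476 / 86151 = 114893.23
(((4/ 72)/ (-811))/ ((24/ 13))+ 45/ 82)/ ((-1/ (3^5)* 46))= -70941483/ 24472736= -2.90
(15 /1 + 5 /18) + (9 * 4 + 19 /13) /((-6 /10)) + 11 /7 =-74671 /1638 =-45.59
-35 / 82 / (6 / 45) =-525 / 164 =-3.20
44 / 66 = 2 / 3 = 0.67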